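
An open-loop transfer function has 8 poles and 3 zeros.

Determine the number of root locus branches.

Root locus has n branches where n = number of poles = 8.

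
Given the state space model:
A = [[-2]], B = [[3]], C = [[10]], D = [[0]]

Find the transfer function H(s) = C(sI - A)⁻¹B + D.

(sI - A)⁻¹ = 1/(s + 2). H(s) = 10 × 3/(s + 2) + 0 = 30/(s + 2).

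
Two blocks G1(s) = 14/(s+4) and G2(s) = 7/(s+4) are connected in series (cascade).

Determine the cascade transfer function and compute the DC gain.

Series: multiply transfer functions. G_eq = 14/(s+4) × 7/(s+4) = 98/((s+4)(s+4)). DC gain = 98/(4×4) = 6.125.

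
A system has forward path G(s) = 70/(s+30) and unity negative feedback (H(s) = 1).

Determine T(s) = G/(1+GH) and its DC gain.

T(s) = G/(1+GH) = [70/(s+30)] / [1 + 70/(s+30)] = 70/(s+30+70) = 70/(s+100). DC gain = 70/100 = 0.7.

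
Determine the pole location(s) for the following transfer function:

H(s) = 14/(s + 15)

Pole is where denominator = 0: s + 15 = 0, so s = -15.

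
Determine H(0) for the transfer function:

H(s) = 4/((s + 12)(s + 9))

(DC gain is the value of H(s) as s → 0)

DC gain = H(0) = 4/(12 × 9) = 4/108 = 0.0370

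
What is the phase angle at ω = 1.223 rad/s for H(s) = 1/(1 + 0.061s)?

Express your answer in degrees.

Phase = -arctan(ωτ) = -arctan(1.223 × 0.061) = -4.3°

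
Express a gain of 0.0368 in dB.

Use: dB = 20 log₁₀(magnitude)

dB = 20 log₁₀(0.0368) = -28.7 dB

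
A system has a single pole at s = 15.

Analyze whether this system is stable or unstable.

Pole at s = 15 is in the right half-plane. Unstable.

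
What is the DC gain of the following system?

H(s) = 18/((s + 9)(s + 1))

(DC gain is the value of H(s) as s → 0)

DC gain = H(0) = 18/(9 × 1) = 18/9 = 2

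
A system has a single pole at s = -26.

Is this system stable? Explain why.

Pole at s = -26 is in the left half-plane. Stable.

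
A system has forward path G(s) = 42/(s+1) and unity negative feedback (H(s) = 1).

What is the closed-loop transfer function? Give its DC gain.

T(s) = G/(1+GH) = [42/(s+1)] / [1 + 42/(s+1)] = 42/(s+1+42) = 42/(s+43). DC gain = 42/43 = 0.9767.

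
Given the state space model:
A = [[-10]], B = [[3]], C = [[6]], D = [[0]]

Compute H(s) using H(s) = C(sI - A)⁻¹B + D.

(sI - A)⁻¹ = 1/(s + 10). H(s) = 6 × 3/(s + 10) + 0 = 18/(s + 10).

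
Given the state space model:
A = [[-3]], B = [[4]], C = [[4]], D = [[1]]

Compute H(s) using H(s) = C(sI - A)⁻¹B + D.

(sI - A)⁻¹ = 1/(s + 3). H(s) = 4×4/(s + 3) + 1 = (s + 19)/(s + 3).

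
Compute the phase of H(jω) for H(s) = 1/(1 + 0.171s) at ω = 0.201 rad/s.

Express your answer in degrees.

Phase = -arctan(ωτ) = -arctan(0.201 × 0.171) = -2.0°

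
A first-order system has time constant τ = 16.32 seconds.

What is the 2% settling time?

For first-order system, 2% settling time ≈ 4τ = 4 × 16.32 = 65.28 s.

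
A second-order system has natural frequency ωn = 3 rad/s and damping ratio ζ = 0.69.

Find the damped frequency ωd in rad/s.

ωd = ωn√(1 - ζ²) = 3√(1 - 0.69²) = 2.17 rad/s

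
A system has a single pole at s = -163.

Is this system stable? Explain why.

Pole at s = -163 is in the left half-plane. Stable.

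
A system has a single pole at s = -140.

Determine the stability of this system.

Pole at s = -140 is in the left half-plane. Stable.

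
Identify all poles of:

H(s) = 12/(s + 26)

Pole is where denominator = 0: s + 26 = 0, so s = -26.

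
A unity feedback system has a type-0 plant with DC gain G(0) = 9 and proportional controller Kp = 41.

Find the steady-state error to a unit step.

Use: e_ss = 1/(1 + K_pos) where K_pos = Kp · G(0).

K_pos = Kp · G(0) = 41 × 9 = 369. e_ss = 1/(1 + 369) = 0.0027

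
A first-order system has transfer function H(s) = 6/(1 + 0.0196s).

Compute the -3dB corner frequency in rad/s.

Corner frequency = 1/τ = 1/0.0196 = 51.02 rad/s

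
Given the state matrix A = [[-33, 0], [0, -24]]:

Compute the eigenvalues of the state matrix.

For diagonal matrix, eigenvalues are diagonal entries: λ₁ = -33, λ₂ = -24.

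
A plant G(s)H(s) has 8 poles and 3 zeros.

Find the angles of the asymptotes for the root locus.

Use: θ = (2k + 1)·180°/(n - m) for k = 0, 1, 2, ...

n - m = 8 - 3 = 5. Angles: θk = (2k + 1)·180°/5 = 36°, 108°, 180°, 252°, 324°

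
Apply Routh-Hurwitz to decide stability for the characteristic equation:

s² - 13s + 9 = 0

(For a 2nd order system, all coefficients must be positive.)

Coefficients: 1, -13, 9. b=-13 not positive, so system is unstable.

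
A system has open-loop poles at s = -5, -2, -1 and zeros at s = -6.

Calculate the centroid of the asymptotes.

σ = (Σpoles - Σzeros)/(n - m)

σ = (Σpoles - Σzeros)/(n - m) = (-8 - (-6))/(3 - 1) = -2/2 = -1.0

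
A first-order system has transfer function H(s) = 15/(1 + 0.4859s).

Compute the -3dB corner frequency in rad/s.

Corner frequency = 1/τ = 1/0.4859 = 2.058 rad/s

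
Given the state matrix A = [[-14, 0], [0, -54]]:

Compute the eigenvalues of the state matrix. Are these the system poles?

For diagonal matrix, eigenvalues are diagonal entries: λ₁ = -14, λ₂ = -54. Eigenvalues of A = system poles.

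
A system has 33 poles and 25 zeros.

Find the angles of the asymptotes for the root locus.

n - m = 33 - 25 = 8. Angles: θk = (2k + 1)·180°/8 = 22.5°, 67.5°, 112.5°, 157.5°, 202.5°, 247.5°, 292.5°, 337.5°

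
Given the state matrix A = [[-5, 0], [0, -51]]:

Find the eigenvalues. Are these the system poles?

For diagonal matrix, eigenvalues are diagonal entries: λ₁ = -5, λ₂ = -51. Eigenvalues of A = system poles.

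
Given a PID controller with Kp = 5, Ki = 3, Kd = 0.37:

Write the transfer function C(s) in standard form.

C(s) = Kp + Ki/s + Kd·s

Substituting values: C(s) = 5 + 3/s + 0.37s = (0.37s² + 5s + 3)/s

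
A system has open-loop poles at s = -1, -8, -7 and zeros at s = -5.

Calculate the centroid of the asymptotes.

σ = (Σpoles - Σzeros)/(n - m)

σ = (Σpoles - Σzeros)/(n - m) = (-16 - (-5))/(3 - 1) = -11/2 = -5.5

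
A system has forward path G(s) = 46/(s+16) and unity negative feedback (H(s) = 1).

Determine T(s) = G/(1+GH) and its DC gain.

T(s) = G/(1+GH) = [46/(s+16)] / [1 + 46/(s+16)] = 46/(s+16+46) = 46/(s+62). DC gain = 46/62 = 0.7419.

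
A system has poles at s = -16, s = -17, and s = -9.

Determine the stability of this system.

All poles are in the left half-plane. System is stable.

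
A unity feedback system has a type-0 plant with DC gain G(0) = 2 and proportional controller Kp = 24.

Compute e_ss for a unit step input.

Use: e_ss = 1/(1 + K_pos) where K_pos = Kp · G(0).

K_pos = Kp · G(0) = 24 × 2 = 48. e_ss = 1/(1 + 48) = 0.0204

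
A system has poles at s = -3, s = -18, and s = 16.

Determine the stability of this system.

Pole(s) at s = 16 are not in the left half-plane. System is unstable.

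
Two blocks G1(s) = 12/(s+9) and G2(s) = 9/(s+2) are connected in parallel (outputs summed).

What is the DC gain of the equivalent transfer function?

Parallel: G_eq = G1 + G2. DC gain = G1(0) + G2(0) = 12/9 + 9/2 = 1.3333 + 4.5 = 5.8333.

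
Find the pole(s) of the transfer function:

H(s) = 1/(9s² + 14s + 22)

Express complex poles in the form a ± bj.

Discriminant = 14² - 4×9×22 = 196 - 792 = -596 < 0, so the poles are a complex conjugate pair s = (-14 ± j√596)/(2×9). Real part = -14/(2×9) = -14/18 ≈ -0.7778; imaginary part = ±√596/(2×9) ≈ 1.3563. Poles: s = -0.7778 ± 1.3563j.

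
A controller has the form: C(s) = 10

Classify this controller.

This is a Proportional (P) controller.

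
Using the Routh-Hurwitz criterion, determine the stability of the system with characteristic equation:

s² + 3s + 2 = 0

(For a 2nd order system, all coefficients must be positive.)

Coefficients: 1, 3, 2. All positive, so system is stable.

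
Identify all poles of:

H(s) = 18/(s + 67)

Pole is where denominator = 0: s + 67 = 0, so s = -67.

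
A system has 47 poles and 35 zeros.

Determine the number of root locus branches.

Root locus has n branches where n = number of poles = 47.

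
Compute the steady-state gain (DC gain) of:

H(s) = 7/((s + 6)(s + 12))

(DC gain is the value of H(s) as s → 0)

DC gain = H(0) = 7/(6 × 12) = 7/72 = 0.0972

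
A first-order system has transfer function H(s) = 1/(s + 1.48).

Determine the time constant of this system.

For H(s) = 1/(s + 1/τ), the pole is at -1/τ = -1.48, so τ = 1/1.48 = 0.6757 s.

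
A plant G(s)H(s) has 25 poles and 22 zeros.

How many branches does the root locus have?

Root locus has n branches where n = number of poles = 25.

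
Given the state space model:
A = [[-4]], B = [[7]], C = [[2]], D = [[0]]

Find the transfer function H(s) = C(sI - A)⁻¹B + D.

(sI - A)⁻¹ = 1/(s + 4). H(s) = 2 × 7/(s + 4) + 0 = 14/(s + 4).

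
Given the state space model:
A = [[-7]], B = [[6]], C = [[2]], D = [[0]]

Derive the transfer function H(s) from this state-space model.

(sI - A)⁻¹ = 1/(s + 7). H(s) = 2 × 6/(s + 7) + 0 = 12/(s + 7).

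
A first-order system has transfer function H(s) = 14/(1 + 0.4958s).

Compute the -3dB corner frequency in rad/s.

Corner frequency = 1/τ = 1/0.4958 = 2.017 rad/s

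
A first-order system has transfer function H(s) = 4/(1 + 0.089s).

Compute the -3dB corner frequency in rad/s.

Corner frequency = 1/τ = 1/0.089 = 11.236 rad/s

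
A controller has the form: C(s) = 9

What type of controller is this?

This is a Proportional (P) controller.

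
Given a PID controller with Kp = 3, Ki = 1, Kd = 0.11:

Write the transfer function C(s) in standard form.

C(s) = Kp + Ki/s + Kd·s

Substituting values: C(s) = 3 + 1/s + 0.11s = (0.11s² + 3s + 1)/s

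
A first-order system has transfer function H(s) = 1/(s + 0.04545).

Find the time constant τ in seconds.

For H(s) = 1/(s + 1/τ), the pole is at -1/τ = -0.04545, so τ = 1/0.04545 = 22 s.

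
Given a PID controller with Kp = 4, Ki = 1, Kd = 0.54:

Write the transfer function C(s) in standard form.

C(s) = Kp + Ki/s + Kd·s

Substituting values: C(s) = 4 + 1/s + 0.54s = (0.54s² + 4s + 1)/s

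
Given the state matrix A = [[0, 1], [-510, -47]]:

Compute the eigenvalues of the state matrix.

det(A - λI) = λ² - (-47)λ + 510 = (λ - (-17))(λ - (-30)). Eigenvalues: -17, -30.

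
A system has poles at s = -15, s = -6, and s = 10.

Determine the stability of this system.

Pole(s) at s = 10 are not in the left half-plane. System is unstable.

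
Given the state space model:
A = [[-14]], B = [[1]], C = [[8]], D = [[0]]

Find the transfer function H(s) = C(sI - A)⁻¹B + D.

(sI - A)⁻¹ = 1/(s + 14). H(s) = 8 × 1/(s + 14) + 0 = 8/(s + 14).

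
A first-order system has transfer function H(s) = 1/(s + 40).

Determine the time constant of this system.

For H(s) = 1/(s + 1/τ), the pole is at -1/τ = -40, so τ = 1/40 = 0.025 s.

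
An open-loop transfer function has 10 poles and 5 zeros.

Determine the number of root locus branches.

Root locus has n branches where n = number of poles = 10.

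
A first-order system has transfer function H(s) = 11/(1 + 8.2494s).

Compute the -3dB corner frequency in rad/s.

Corner frequency = 1/τ = 1/8.2494 = 0.121 rad/s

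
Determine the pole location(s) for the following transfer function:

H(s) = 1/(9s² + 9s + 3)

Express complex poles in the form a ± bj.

Discriminant = 9² - 4×9×3 = 81 - 108 = -27 < 0, so the poles are a complex conjugate pair s = (-9 ± j√27)/(2×9). Real part = -9/(2×9) = -9/18 = -0.5; imaginary part = ±√27/(2×9) ≈ 0.2887. Poles: s = -0.5 ± 0.2887j.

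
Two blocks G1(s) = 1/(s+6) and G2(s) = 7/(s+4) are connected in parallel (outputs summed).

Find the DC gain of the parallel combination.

Parallel: G_eq = G1 + G2. DC gain = G1(0) + G2(0) = 1/6 + 7/4 = 0.1667 + 1.75 = 1.9167.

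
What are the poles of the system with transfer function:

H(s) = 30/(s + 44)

Pole is where denominator = 0: s + 44 = 0, so s = -44.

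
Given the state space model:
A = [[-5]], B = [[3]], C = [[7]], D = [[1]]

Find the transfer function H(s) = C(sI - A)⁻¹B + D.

(sI - A)⁻¹ = 1/(s + 5). H(s) = 7×3/(s + 5) + 1 = (s + 26)/(s + 5).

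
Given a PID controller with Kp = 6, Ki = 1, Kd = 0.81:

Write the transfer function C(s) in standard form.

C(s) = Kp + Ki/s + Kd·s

Substituting values: C(s) = 6 + 1/s + 0.81s = (0.81s² + 6s + 1)/s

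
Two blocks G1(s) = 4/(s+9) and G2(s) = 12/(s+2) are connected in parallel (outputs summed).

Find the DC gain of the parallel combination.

Parallel: G_eq = G1 + G2. DC gain = G1(0) + G2(0) = 4/9 + 12/2 = 0.4444 + 6 = 6.4444.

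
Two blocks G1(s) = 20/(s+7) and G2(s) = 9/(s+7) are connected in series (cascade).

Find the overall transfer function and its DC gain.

Series: multiply transfer functions. G_eq = 20/(s+7) × 9/(s+7) = 180/((s+7)(s+7)). DC gain = 180/(7×7) = 3.6735.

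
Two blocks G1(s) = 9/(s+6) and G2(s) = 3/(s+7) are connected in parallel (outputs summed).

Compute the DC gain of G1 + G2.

Parallel: G_eq = G1 + G2. DC gain = G1(0) + G2(0) = 9/6 + 3/7 = 1.5 + 0.4286 = 1.9286.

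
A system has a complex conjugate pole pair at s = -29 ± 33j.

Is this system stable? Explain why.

Real part of poles is -29 (< 0, left half-plane). Stable.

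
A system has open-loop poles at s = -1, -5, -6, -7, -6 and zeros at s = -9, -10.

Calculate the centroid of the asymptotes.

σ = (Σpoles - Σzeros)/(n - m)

σ = (Σpoles - Σzeros)/(n - m) = (-25 - (-19))/(5 - 2) = -6/3 = -2.0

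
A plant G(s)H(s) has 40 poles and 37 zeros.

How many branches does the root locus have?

Root locus has n branches where n = number of poles = 40.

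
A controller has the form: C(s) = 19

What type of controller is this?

This is a Proportional (P) controller.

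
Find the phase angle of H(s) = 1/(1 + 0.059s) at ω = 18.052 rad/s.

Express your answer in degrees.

Phase = -arctan(ωτ) = -arctan(18.052 × 0.059) = -46.8°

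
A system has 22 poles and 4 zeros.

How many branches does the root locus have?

Root locus has n branches where n = number of poles = 22.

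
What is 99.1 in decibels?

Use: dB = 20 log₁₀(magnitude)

dB = 20 log₁₀(99.1) = 39.9 dB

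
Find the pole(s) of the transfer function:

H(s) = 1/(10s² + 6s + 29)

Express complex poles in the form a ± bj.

Discriminant = 6² - 4×10×29 = 36 - 1160 = -1124 < 0, so the poles are a complex conjugate pair s = (-6 ± j√1124)/(2×10). Real part = -6/(2×10) = -6/20 = -0.3; imaginary part = ±√1124/(2×10) ≈ 1.6763. Poles: s = -0.3 ± 1.6763j.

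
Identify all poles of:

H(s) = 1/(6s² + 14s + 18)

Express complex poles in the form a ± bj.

Discriminant = 14² - 4×6×18 = 196 - 432 = -236 < 0, so the poles are a complex conjugate pair s = (-14 ± j√236)/(2×6). Real part = -14/(2×6) = -14/12 ≈ -1.1667; imaginary part = ±√236/(2×6) ≈ 1.2802. Poles: s = -1.1667 ± 1.2802j.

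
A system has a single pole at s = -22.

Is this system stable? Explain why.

Pole at s = -22 is in the left half-plane. Stable.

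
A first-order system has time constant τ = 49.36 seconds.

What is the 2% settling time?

For first-order system, 2% settling time ≈ 4τ = 4 × 49.36 = 197.44 s.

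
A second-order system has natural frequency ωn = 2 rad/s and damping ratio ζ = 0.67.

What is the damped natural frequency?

ωd = ωn√(1 - ζ²) = 2√(1 - 0.67²) = 1.48 rad/s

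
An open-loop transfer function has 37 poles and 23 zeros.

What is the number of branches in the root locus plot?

Root locus has n branches where n = number of poles = 37.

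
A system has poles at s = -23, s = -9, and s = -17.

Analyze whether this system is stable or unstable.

All poles are in the left half-plane. System is stable.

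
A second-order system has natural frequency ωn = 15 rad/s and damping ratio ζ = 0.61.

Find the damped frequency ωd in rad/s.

ωd = ωn√(1 - ζ²) = 15√(1 - 0.61²) = 11.89 rad/s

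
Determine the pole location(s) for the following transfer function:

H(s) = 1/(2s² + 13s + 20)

Discriminant = 13² - 4×2×20 = 169 - 160 = 9 > 0, so two distinct real poles. Using quadratic formula: s = (-13 ± √9)/(2×2) = (-13 ± √9)/4, with √9 = 3. s₁ = -10/4 = -2.5, s₂ = -16/4 = -4. Poles: s₁ = -2.5, s₂ = -4.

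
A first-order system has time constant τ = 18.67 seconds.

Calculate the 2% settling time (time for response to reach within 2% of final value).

For first-order system, 2% settling time ≈ 4τ = 4 × 18.67 = 74.68 s.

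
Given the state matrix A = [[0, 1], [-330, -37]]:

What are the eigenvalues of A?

det(A - λI) = λ² - (-37)λ + 330 = (λ - (-22))(λ - (-15)). Eigenvalues: -22, -15.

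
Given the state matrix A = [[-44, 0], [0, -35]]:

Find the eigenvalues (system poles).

For diagonal matrix, eigenvalues are diagonal entries: λ₁ = -44, λ₂ = -35.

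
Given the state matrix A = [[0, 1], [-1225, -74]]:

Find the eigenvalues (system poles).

det(A - λI) = λ² - (-74)λ + 1225 = (λ - (-25))(λ - (-49)). Eigenvalues: -25, -49.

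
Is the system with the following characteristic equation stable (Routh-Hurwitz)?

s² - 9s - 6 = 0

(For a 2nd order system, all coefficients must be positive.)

Coefficients: 1, -9, -6. b=-9, c=-6 not positive, so system is unstable.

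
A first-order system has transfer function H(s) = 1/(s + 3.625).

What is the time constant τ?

For H(s) = 1/(s + 1/τ), the pole is at -1/τ = -3.625, so τ = 1/3.625 = 0.2759 s.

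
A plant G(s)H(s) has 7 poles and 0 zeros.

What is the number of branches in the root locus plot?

Root locus has n branches where n = number of poles = 7.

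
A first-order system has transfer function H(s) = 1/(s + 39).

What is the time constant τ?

For H(s) = 1/(s + 1/τ), the pole is at -1/τ = -39, so τ = 1/39 = 0.0256 s.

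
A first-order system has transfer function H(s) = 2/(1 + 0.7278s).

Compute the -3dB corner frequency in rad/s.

Corner frequency = 1/τ = 1/0.7278 = 1.374 rad/s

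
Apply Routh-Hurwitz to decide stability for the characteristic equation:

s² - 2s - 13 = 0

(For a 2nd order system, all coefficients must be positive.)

Coefficients: 1, -2, -13. b=-2, c=-13 not positive, so system is unstable.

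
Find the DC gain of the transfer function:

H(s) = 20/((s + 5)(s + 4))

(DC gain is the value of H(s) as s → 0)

DC gain = H(0) = 20/(5 × 4) = 20/20 = 1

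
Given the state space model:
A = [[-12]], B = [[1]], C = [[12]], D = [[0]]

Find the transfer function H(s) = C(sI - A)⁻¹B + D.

(sI - A)⁻¹ = 1/(s + 12). H(s) = 12 × 1/(s + 12) + 0 = 12/(s + 12).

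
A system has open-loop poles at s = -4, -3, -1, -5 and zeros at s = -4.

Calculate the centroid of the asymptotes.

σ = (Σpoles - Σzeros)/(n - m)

σ = (Σpoles - Σzeros)/(n - m) = (-13 - (-4))/(4 - 1) = -9/3 = -3.0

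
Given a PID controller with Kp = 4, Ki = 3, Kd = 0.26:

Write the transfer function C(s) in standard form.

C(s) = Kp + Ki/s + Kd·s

Substituting values: C(s) = 4 + 3/s + 0.26s = (0.26s² + 4s + 3)/s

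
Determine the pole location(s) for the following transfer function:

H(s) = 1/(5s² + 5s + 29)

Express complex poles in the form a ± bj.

Discriminant = 5² - 4×5×29 = 25 - 580 = -555 < 0, so the poles are a complex conjugate pair s = (-5 ± j√555)/(2×5). Real part = -5/(2×5) = -5/10 = -0.5; imaginary part = ±√555/(2×5) ≈ 2.3558. Poles: s = -0.5 ± 2.3558j.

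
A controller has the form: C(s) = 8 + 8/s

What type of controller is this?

This is a Proportional-Integral (PI) controller.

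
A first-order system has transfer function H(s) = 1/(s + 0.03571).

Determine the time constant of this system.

For H(s) = 1/(s + 1/τ), the pole is at -1/τ = -0.03571, so τ = 1/0.03571 = 28 s.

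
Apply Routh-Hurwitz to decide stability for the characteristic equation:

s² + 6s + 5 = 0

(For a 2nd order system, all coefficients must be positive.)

Coefficients: 1, 6, 5. All positive, so system is stable.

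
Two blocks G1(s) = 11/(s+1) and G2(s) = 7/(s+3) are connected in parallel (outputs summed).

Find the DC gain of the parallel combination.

Parallel: G_eq = G1 + G2. DC gain = G1(0) + G2(0) = 11/1 + 7/3 = 11 + 2.3333 = 13.3333.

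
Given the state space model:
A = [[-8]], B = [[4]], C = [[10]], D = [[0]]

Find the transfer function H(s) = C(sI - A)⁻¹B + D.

(sI - A)⁻¹ = 1/(s + 8). H(s) = 10 × 4/(s + 8) + 0 = 40/(s + 8).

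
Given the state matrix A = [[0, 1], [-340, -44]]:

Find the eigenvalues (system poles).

det(A - λI) = λ² - (-44)λ + 340 = (λ - (-10))(λ - (-34)). Eigenvalues: -10, -34.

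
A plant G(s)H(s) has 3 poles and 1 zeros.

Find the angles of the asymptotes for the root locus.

n - m = 3 - 1 = 2. Angles: θk = (2k + 1)·180°/2 = 90°, 270°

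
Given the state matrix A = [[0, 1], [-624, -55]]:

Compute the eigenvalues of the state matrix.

det(A - λI) = λ² - (-55)λ + 624 = (λ - (-39))(λ - (-16)). Eigenvalues: -39, -16.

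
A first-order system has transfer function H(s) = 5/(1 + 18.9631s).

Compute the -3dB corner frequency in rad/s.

Corner frequency = 1/τ = 1/18.9631 = 0.053 rad/s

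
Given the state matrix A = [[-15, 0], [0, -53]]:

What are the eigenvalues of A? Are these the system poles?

For diagonal matrix, eigenvalues are diagonal entries: λ₁ = -15, λ₂ = -53. Eigenvalues of A = system poles.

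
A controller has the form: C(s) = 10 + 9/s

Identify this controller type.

This is a Proportional-Integral (PI) controller.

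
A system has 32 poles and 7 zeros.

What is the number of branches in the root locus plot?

Root locus has n branches where n = number of poles = 32.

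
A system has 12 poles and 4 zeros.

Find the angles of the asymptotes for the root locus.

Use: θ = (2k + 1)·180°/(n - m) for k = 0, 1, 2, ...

n - m = 12 - 4 = 8. Angles: θk = (2k + 1)·180°/8 = 22.5°, 67.5°, 112.5°, 157.5°, 202.5°, 247.5°, 292.5°, 337.5°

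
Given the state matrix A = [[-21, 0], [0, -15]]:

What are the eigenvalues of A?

For diagonal matrix, eigenvalues are diagonal entries: λ₁ = -21, λ₂ = -15.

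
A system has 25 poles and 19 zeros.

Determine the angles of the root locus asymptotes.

n - m = 25 - 19 = 6. Angles: θk = (2k + 1)·180°/6 = 30°, 90°, 150°, 210°, 270°, 330°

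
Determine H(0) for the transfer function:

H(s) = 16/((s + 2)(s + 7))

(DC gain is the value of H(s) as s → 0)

DC gain = H(0) = 16/(2 × 7) = 16/14 = 1.1429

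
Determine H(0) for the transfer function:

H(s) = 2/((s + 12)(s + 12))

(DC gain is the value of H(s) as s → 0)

DC gain = H(0) = 2/(12 × 12) = 2/144 = 0.0139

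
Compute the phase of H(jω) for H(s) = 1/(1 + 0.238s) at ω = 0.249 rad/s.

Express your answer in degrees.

Phase = -arctan(ωτ) = -arctan(0.249 × 0.238) = -3.4°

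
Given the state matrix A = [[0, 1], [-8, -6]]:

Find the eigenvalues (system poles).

det(A - λI) = λ² - (-6)λ + 8 = (λ - (-4))(λ - (-2)). Eigenvalues: -4, -2.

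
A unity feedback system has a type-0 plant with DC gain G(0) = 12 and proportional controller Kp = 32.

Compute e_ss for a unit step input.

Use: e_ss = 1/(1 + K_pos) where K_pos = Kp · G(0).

K_pos = Kp · G(0) = 32 × 12 = 384. e_ss = 1/(1 + 384) = 0.0026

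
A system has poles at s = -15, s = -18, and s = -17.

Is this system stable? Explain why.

All poles are in the left half-plane. System is stable.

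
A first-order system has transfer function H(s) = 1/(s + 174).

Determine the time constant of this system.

For H(s) = 1/(s + 1/τ), the pole is at -1/τ = -174, so τ = 1/174 = 0.0057 s.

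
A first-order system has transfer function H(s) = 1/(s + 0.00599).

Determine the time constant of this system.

For H(s) = 1/(s + 1/τ), the pole is at -1/τ = -0.00599, so τ = 1/0.00599 = 166.9 s.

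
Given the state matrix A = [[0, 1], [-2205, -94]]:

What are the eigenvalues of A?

det(A - λI) = λ² - (-94)λ + 2205 = (λ - (-49))(λ - (-45)). Eigenvalues: -49, -45.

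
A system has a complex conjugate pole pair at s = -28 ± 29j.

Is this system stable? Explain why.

Real part of poles is -28 (< 0, left half-plane). Stable.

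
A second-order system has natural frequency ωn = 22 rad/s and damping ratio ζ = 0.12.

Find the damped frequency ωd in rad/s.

ωd = ωn√(1 - ζ²) = 22√(1 - 0.12²) = 21.84 rad/s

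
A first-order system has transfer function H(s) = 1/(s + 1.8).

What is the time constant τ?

For H(s) = 1/(s + 1/τ), the pole is at -1/τ = -1.8, so τ = 1/1.8 = 0.5556 s.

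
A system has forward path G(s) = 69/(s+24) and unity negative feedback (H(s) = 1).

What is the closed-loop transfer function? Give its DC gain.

T(s) = G/(1+GH) = [69/(s+24)] / [1 + 69/(s+24)] = 69/(s+24+69) = 69/(s+93). DC gain = 69/93 = 0.7419.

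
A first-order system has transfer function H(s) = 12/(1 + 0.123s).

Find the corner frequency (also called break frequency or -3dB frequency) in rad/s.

Corner frequency = 1/τ = 1/0.123 = 8.13 rad/s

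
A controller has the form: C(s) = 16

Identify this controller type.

This is a Proportional (P) controller.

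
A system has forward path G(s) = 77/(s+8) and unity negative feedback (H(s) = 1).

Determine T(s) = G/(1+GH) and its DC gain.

T(s) = G/(1+GH) = [77/(s+8)] / [1 + 77/(s+8)] = 77/(s+8+77) = 77/(s+85). DC gain = 77/85 = 0.9059.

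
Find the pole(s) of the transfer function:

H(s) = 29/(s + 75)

Pole is where denominator = 0: s + 75 = 0, so s = -75.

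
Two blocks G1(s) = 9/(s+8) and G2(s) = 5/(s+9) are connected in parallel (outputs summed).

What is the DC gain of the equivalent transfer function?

Parallel: G_eq = G1 + G2. DC gain = G1(0) + G2(0) = 9/8 + 5/9 = 1.125 + 0.5556 = 1.6806.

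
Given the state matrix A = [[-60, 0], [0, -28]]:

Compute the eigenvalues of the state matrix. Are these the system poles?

For diagonal matrix, eigenvalues are diagonal entries: λ₁ = -60, λ₂ = -28. Eigenvalues of A = system poles.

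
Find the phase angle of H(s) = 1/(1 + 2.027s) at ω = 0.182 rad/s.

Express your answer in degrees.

Phase = -arctan(ωτ) = -arctan(0.182 × 2.027) = -20.2°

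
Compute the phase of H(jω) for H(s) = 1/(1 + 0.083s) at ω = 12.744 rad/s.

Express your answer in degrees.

Phase = -arctan(ωτ) = -arctan(12.744 × 0.083) = -46.6°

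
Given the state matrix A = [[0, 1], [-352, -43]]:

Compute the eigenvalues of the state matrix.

det(A - λI) = λ² - (-43)λ + 352 = (λ - (-11))(λ - (-32)). Eigenvalues: -11, -32.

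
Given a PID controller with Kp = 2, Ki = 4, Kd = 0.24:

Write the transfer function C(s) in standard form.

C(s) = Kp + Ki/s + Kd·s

Substituting values: C(s) = 2 + 4/s + 0.24s = (0.24s² + 2s + 4)/s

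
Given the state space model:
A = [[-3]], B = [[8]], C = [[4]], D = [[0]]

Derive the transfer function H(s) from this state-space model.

(sI - A)⁻¹ = 1/(s + 3). H(s) = 4 × 8/(s + 3) + 0 = 32/(s + 3).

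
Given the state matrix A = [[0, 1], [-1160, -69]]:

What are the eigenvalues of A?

det(A - λI) = λ² - (-69)λ + 1160 = (λ - (-40))(λ - (-29)). Eigenvalues: -40, -29.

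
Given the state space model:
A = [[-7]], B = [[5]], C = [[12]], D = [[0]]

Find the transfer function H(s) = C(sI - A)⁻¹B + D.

(sI - A)⁻¹ = 1/(s + 7). H(s) = 12 × 5/(s + 7) + 0 = 60/(s + 7).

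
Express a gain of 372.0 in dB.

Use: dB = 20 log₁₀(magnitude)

dB = 20 log₁₀(372.0) = 51.4 dB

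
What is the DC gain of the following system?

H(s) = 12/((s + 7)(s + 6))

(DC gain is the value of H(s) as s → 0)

DC gain = H(0) = 12/(7 × 6) = 12/42 = 0.2857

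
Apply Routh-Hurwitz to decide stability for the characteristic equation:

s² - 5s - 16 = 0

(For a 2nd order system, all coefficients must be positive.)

Coefficients: 1, -5, -16. b=-5, c=-16 not positive, so system is unstable.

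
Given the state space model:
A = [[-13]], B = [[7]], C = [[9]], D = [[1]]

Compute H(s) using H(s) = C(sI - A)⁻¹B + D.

(sI - A)⁻¹ = 1/(s + 13). H(s) = 9×7/(s + 13) + 1 = (s + 76)/(s + 13).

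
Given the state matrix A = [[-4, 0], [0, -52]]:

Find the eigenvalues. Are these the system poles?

For diagonal matrix, eigenvalues are diagonal entries: λ₁ = -4, λ₂ = -52. Eigenvalues of A = system poles.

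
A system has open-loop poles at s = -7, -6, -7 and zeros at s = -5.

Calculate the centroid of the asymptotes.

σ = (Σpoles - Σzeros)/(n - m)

σ = (Σpoles - Σzeros)/(n - m) = (-20 - (-5))/(3 - 1) = -15/2 = -7.5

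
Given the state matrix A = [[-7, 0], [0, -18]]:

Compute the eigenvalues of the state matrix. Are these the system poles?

For diagonal matrix, eigenvalues are diagonal entries: λ₁ = -7, λ₂ = -18. Eigenvalues of A = system poles.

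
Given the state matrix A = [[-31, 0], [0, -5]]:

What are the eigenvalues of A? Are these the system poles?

For diagonal matrix, eigenvalues are diagonal entries: λ₁ = -31, λ₂ = -5. Eigenvalues of A = system poles.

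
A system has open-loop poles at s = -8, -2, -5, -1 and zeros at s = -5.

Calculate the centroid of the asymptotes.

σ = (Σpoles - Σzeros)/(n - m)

σ = (Σpoles - Σzeros)/(n - m) = (-16 - (-5))/(4 - 1) = -11/3 = -3.67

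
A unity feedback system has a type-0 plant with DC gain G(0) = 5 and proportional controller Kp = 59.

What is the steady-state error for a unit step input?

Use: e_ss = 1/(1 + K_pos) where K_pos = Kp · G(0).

K_pos = Kp · G(0) = 59 × 5 = 295. e_ss = 1/(1 + 295) = 0.0034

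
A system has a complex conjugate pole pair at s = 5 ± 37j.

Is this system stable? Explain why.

Real part of poles is 5 (> 0, right half-plane). Unstable.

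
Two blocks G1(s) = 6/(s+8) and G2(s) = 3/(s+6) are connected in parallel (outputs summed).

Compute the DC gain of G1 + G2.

Parallel: G_eq = G1 + G2. DC gain = G1(0) + G2(0) = 6/8 + 3/6 = 0.75 + 0.5 = 1.25.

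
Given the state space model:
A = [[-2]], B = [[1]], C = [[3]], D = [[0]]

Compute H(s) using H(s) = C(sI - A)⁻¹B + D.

(sI - A)⁻¹ = 1/(s + 2). H(s) = 3 × 1/(s + 2) + 0 = 3/(s + 2).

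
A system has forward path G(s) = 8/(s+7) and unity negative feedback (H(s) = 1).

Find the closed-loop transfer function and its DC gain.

T(s) = G/(1+GH) = [8/(s+7)] / [1 + 8/(s+7)] = 8/(s+7+8) = 8/(s+15). DC gain = 8/15 = 0.5333.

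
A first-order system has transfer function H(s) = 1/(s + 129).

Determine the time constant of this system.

For H(s) = 1/(s + 1/τ), the pole is at -1/τ = -129, so τ = 1/129 = 0.0078 s.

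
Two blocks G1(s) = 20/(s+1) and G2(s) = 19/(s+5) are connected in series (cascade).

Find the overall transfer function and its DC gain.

Series: multiply transfer functions. G_eq = 20/(s+1) × 19/(s+5) = 380/((s+1)(s+5)). DC gain = 380/(1×5) = 76.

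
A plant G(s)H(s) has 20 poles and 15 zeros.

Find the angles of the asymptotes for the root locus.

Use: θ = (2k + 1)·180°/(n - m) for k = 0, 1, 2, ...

n - m = 20 - 15 = 5. Angles: θk = (2k + 1)·180°/5 = 36°, 108°, 180°, 252°, 324°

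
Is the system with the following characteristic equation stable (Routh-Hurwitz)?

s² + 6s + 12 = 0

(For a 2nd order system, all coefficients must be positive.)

Coefficients: 1, 6, 12. All positive, so system is stable.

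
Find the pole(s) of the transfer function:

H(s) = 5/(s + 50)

Pole is where denominator = 0: s + 50 = 0, so s = -50.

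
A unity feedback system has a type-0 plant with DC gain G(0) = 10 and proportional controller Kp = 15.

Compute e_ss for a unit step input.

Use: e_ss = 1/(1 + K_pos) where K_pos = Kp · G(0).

K_pos = Kp · G(0) = 15 × 10 = 150. e_ss = 1/(1 + 150) = 0.0066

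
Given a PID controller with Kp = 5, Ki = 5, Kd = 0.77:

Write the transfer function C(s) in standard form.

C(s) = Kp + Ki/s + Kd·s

Substituting values: C(s) = 5 + 5/s + 0.77s = (0.77s² + 5s + 5)/s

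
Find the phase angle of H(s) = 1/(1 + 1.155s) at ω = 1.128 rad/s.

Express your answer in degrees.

Phase = -arctan(ωτ) = -arctan(1.128 × 1.155) = -52.5°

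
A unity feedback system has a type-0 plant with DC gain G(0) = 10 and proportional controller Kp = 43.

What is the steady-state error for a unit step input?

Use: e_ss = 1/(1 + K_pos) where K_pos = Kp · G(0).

K_pos = Kp · G(0) = 43 × 10 = 430. e_ss = 1/(1 + 430) = 0.0023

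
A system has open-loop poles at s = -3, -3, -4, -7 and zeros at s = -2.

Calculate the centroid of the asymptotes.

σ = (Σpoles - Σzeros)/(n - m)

σ = (Σpoles - Σzeros)/(n - m) = (-17 - (-2))/(4 - 1) = -15/3 = -5.0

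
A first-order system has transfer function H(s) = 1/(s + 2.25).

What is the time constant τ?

For H(s) = 1/(s + 1/τ), the pole is at -1/τ = -2.25, so τ = 1/2.25 = 0.4444 s.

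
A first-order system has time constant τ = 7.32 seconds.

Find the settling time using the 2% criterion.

For first-order system, 2% settling time ≈ 4τ = 4 × 7.32 = 29.28 s.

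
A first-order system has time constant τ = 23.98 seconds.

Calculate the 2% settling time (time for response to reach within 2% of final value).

For first-order system, 2% settling time ≈ 4τ = 4 × 23.98 = 95.92 s.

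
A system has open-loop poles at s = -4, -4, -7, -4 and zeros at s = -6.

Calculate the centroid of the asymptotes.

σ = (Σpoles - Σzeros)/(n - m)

σ = (Σpoles - Σzeros)/(n - m) = (-19 - (-6))/(4 - 1) = -13/3 = -4.33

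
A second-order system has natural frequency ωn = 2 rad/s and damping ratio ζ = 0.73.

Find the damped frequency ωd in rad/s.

ωd = ωn√(1 - ζ²) = 2√(1 - 0.73²) = 1.37 rad/s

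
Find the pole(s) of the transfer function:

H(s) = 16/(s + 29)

Pole is where denominator = 0: s + 29 = 0, so s = -29.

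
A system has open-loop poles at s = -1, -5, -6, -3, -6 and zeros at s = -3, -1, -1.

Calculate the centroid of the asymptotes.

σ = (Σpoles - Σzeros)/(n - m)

σ = (Σpoles - Σzeros)/(n - m) = (-21 - (-5))/(5 - 3) = -16/2 = -8.0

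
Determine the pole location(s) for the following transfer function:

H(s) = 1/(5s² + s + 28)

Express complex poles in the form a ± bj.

Discriminant = 1² - 4×5×28 = 1 - 560 = -559 < 0, so the poles are a complex conjugate pair s = (-1 ± j√559)/(2×5). Real part = -1/(2×5) = -1/10 = -0.1; imaginary part = ±√559/(2×5) ≈ 2.3643. Poles: s = -0.1 ± 2.3643j.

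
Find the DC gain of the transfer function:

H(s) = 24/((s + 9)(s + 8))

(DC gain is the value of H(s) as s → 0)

DC gain = H(0) = 24/(9 × 8) = 24/72 = 0.3333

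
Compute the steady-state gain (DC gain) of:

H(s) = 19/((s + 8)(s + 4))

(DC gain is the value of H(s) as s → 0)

DC gain = H(0) = 19/(8 × 4) = 19/32 = 0.59375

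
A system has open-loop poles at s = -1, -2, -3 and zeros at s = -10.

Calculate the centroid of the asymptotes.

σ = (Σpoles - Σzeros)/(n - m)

σ = (Σpoles - Σzeros)/(n - m) = (-6 - (-10))/(3 - 1) = 4/2 = 2.0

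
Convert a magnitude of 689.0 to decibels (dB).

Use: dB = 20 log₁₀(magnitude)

dB = 20 log₁₀(689.0) = 56.8 dB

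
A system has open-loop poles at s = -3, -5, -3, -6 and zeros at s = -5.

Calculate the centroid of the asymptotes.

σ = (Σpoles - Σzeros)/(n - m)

σ = (Σpoles - Σzeros)/(n - m) = (-17 - (-5))/(4 - 1) = -12/3 = -4.0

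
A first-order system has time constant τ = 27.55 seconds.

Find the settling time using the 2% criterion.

For first-order system, 2% settling time ≈ 4τ = 4 × 27.55 = 110.2 s.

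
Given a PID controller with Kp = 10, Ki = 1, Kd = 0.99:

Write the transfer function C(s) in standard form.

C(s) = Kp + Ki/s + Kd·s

Substituting values: C(s) = 10 + 1/s + 0.99s = (0.99s² + 10s + 1)/s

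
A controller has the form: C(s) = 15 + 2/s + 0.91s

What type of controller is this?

This is a Proportional-Integral-Derivative (PID) controller.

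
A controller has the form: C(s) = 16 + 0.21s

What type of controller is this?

This is a Proportional-Derivative (PD) controller.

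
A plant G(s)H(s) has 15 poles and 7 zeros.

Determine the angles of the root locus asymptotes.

n - m = 15 - 7 = 8. Angles: θk = (2k + 1)·180°/8 = 22.5°, 67.5°, 112.5°, 157.5°, 202.5°, 247.5°, 292.5°, 337.5°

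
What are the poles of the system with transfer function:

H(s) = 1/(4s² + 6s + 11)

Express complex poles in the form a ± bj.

Discriminant = 6² - 4×4×11 = 36 - 176 = -140 < 0, so the poles are a complex conjugate pair s = (-6 ± j√140)/(2×4). Real part = -6/(2×4) = -6/8 = -0.75; imaginary part = ±√140/(2×4) ≈ 1.4790. Poles: s = -0.75 ± 1.4790j.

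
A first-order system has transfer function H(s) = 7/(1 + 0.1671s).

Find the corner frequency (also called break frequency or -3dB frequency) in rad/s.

Corner frequency = 1/τ = 1/0.1671 = 5.984 rad/s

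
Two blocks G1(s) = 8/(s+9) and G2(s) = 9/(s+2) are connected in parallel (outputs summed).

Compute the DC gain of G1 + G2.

Parallel: G_eq = G1 + G2. DC gain = G1(0) + G2(0) = 8/9 + 9/2 = 0.8889 + 4.5 = 5.3889.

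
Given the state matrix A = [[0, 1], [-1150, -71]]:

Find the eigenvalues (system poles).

det(A - λI) = λ² - (-71)λ + 1150 = (λ - (-46))(λ - (-25)). Eigenvalues: -46, -25.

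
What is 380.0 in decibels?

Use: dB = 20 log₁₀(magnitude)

dB = 20 log₁₀(380.0) = 51.6 dB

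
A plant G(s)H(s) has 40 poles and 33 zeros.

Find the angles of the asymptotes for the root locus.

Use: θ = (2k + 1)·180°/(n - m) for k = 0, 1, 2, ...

n - m = 40 - 33 = 7. Angles: θk = (2k + 1)·180°/7 = 25.71°, 77.14°, 128.57°, 180°, 231.43°, 282.86°, 334.29°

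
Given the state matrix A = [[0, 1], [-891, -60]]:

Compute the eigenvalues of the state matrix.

det(A - λI) = λ² - (-60)λ + 891 = (λ - (-33))(λ - (-27)). Eigenvalues: -33, -27.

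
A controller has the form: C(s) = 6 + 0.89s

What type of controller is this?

This is a Proportional-Derivative (PD) controller.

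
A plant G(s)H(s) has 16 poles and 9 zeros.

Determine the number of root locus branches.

Root locus has n branches where n = number of poles = 16.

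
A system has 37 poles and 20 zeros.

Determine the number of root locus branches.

Root locus has n branches where n = number of poles = 37.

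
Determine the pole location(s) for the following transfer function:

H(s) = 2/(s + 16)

Pole is where denominator = 0: s + 16 = 0, so s = -16.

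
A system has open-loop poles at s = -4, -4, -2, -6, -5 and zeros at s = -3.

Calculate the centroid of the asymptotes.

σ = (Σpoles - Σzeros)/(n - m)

σ = (Σpoles - Σzeros)/(n - m) = (-21 - (-3))/(5 - 1) = -18/4 = -4.5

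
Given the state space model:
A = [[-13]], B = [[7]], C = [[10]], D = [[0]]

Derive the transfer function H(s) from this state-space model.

(sI - A)⁻¹ = 1/(s + 13). H(s) = 10 × 7/(s + 13) + 0 = 70/(s + 13).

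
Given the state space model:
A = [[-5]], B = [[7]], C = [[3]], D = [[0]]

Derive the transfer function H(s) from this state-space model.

(sI - A)⁻¹ = 1/(s + 5). H(s) = 3 × 7/(s + 5) + 0 = 21/(s + 5).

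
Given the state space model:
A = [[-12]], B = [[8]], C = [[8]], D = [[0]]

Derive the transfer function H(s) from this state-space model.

(sI - A)⁻¹ = 1/(s + 12). H(s) = 8 × 8/(s + 12) + 0 = 64/(s + 12).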